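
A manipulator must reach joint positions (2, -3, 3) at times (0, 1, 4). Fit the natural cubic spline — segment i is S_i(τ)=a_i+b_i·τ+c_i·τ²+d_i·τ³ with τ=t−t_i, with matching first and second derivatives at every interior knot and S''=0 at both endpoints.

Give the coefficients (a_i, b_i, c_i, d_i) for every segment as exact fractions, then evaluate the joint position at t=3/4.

  seg 0: a=2 b=-47/8 c=0 d=7/8
  seg 1: a=-3 b=-13/4 c=21/8 d=-7/24
S(3/4) = -1043/512

Δ: Δ0=-5, Δ1=2
row 1: diag=8, rhs=42; c'=3/8, d'=21/4
back: M1=21/4
M: M0=0, M1=21/4, M2=0
seg 0: a=2, c=M0/2=0, d=(M1−M0)/(6·1)=7/8, b=Δ0−h0·(2M0+M1)/6=-47/8
seg 1: a=-3, c=M1/2=21/8, d=(M2−M1)/(6·3)=-7/24, b=Δ1−h1·(2M1+M2)/6=-13/4
t_q=3/4 → seg 0, τ=3/4; S=2+-47/8·τ+0·τ²+7/8·τ³=-1043/512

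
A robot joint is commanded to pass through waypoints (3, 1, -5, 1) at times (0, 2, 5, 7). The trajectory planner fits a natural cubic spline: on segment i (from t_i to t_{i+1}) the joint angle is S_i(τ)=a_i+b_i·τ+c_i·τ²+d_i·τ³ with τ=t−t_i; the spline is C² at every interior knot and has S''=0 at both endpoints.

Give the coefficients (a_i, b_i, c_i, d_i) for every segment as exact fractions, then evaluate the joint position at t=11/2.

Δ: Δ0=-1, Δ1=-2, Δ2=3
row 1: diag=10, rhs=-6; c'=3/10, d'=-3/5
row 2: denom=10−3·3/10=91/10; d'=(30−3·-3/5)/(91/10)=318/91
back: M2=318/91
back: M1=-3/5−3/10·318/91=-150/91
M: M0=0, M1=-150/91, M2=318/91, M3=0
seg 0: a=3, c=M0/2=0, d=(M1−M0)/(6·2)=-25/182, b=Δ0−h0·(2M0+M1)/6=-41/91
seg 1: a=1, c=M1/2=-75/91, d=(M2−M1)/(6·3)=2/7, b=Δ1−h1·(2M1+M2)/6=-191/91
seg 2: a=-5, c=M2/2=159/91, d=(M3−M2)/(6·2)=-53/182, b=Δ2−h2·(2M2+M3)/6=61/91
t_q=11/2 → seg 2, τ=1/2; S=-5+61/91·τ+159/91·τ²+-53/182·τ³=-887/208

  seg 0: a=3 b=-41/91 c=0 d=-25/182
  seg 1: a=1 b=-191/91 c=-75/91 d=2/7
  seg 2: a=-5 b=61/91 c=159/91 d=-53/182
S(11/2) = -887/208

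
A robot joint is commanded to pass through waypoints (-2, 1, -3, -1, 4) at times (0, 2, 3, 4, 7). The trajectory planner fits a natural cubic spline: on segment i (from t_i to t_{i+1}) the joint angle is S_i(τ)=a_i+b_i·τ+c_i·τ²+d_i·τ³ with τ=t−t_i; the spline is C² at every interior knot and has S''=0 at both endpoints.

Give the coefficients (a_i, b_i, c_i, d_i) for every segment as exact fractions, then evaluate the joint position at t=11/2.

Δ: Δ0=3/2, Δ1=-4, Δ2=2, Δ3=5/3
row 1: diag=6, rhs=-33; c'=1/6, d'=-11/2
row 2: denom=4−1·1/6=23/6; d'=(36−1·-11/2)/(23/6)=249/23
row 3: denom=8−1·6/23=178/23; d'=(-2−1·249/23)/(178/23)=-295/178
back: M3=-295/178
back: M2=249/23−6/23·-295/178=1002/89
back: M1=-11/2−1/6·1002/89=-1313/178
M: M0=0, M1=-1313/178, M2=1002/89, M3=-295/178, M4=0
seg 0: a=-2, c=M0/2=0, d=(M1−M0)/(6·2)=-1313/2136, b=Δ0−h0·(2M0+M1)/6=1057/267
seg 1: a=1, c=M1/2=-1313/356, d=(M2−M1)/(6·1)=3317/1068, b=Δ1−h1·(2M1+M2)/6=-1825/534
seg 2: a=-3, c=M2/2=501/89, d=(M3−M2)/(6·1)=-2299/1068, b=Δ2−h2·(2M2+M3)/6=-1577/1068
seg 3: a=-1, c=M3/2=-295/356, d=(M4−M3)/(6·3)=295/3204, b=Δ3−h3·(2M3+M4)/6=1775/534
t_q=11/2 → seg 3, τ=3/2; S=-1+1775/534·τ+-295/356·τ²+295/3204·τ³=6927/2848

  seg 0: a=-2 b=1057/267 c=0 d=-1313/2136
  seg 1: a=1 b=-1825/534 c=-1313/356 d=3317/1068
  seg 2: a=-3 b=-1577/1068 c=501/89 d=-2299/1068
  seg 3: a=-1 b=1775/534 c=-295/356 d=295/3204
S(11/2) = 6927/2848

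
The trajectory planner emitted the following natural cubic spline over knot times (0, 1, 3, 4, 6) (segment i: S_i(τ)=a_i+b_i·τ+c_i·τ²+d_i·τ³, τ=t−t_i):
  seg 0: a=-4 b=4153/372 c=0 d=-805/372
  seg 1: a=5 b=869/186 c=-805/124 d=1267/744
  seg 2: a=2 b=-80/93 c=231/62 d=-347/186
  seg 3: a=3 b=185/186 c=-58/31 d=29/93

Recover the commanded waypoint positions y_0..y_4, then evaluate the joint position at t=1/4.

y_0 = S_0(0) = a_0 = -4
y_1 = S_1(0) = a_1 = 5
y_2 = S_2(0) = a_2 = 2
y_3 = S_3(0) = a_3 = 3
y_4 = S_3(2) = 0
t_q=1/4 is in segment 0 (τ=1/4); S_0(τ)=-9863/7936

y_0=-4 y_1=5 y_2=2 y_3=3 y_4=0
S(1/4) = -9863/7936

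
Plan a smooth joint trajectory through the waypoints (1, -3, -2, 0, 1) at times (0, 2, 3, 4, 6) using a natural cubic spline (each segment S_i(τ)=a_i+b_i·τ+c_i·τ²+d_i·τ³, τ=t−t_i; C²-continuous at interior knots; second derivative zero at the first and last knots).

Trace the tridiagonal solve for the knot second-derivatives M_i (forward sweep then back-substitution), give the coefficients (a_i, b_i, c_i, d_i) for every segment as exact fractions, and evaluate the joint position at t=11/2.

Δ: Δ0=-2, Δ1=1, Δ2=2, Δ3=1/2
row 1: diag=6, rhs=18; c'=1/6, d'=3
row 2: denom=4−1·1/6=23/6; d'=(6−1·3)/(23/6)=18/23
row 3: denom=6−1·6/23=132/23; d'=(-9−1·18/23)/(132/23)=-75/44
back: M3=-75/44
back: M2=18/23−6/23·-75/44=27/22
back: M1=3−1/6·27/22=123/44
M: M0=0, M1=123/44, M2=27/22, M3=-75/44, M4=0
seg 0: a=1, c=M0/2=0, d=(M1−M0)/(6·2)=41/176, b=Δ0−h0·(2M0+M1)/6=-129/44
seg 1: a=-3, c=M1/2=123/88, d=(M2−M1)/(6·1)=-23/88, b=Δ1−h1·(2M1+M2)/6=-3/22
seg 2: a=-2, c=M2/2=27/44, d=(M3−M2)/(6·1)=-43/88, b=Δ2−h2·(2M2+M3)/6=15/8
seg 3: a=0, c=M3/2=-75/88, d=(M4−M3)/(6·2)=25/176, b=Δ3−h3·(2M3+M4)/6=18/11
t_q=11/2 → seg 3, τ=3/2; S=0+18/11·τ+-75/88·τ²+25/176·τ³=1431/1408

  seg 0: a=1 b=-129/44 c=0 d=41/176
  seg 1: a=-3 b=-3/22 c=123/88 d=-23/88
  seg 2: a=-2 b=15/8 c=27/44 d=-43/88
  seg 3: a=0 b=18/11 c=-75/88 d=25/176
S(11/2) = 1431/1408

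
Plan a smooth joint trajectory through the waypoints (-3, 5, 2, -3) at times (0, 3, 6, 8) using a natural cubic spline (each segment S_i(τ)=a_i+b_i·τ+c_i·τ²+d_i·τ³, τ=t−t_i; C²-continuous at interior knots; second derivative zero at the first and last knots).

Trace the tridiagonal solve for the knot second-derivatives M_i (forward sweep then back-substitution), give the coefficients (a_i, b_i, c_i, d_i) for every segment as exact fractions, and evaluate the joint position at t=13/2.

Δ: Δ0=8/3, Δ1=-1, Δ2=-5/2
row 1: diag=12, rhs=-22; c'=1/4, d'=-11/6
row 2: denom=10−3·1/4=37/4; d'=(-9−3·-11/6)/(37/4)=-14/37
back: M2=-14/37
back: M1=-11/6−1/4·-14/37=-193/111
M: M0=0, M1=-193/111, M2=-14/37, M3=0
seg 0: a=-3, c=M0/2=0, d=(M1−M0)/(6·3)=-193/1998, b=Δ0−h0·(2M0+M1)/6=785/222
seg 1: a=5, c=M1/2=-193/222, d=(M2−M1)/(6·3)=151/1998, b=Δ1−h1·(2M1+M2)/6=103/111
seg 2: a=2, c=M2/2=-7/37, d=(M3−M2)/(6·2)=7/222, b=Δ2−h2·(2M2+M3)/6=-499/222
t_q=13/2 → seg 2, τ=1/2; S=2+-499/222·τ+-7/37·τ²+7/222·τ³=493/592

  seg 0: a=-3 b=785/222 c=0 d=-193/1998
  seg 1: a=5 b=103/111 c=-193/222 d=151/1998
  seg 2: a=2 b=-499/222 c=-7/37 d=7/222
S(13/2) = 493/592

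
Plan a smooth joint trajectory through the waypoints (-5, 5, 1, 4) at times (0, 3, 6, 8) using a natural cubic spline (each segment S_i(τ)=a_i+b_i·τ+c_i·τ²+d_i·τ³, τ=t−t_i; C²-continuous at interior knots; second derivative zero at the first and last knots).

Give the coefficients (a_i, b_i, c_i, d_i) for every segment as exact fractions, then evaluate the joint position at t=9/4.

Δ: Δ0=10/3, Δ1=-4/3, Δ2=3/2
row 1: diag=12, rhs=-28; c'=1/4, d'=-7/3
row 2: denom=10−3·1/4=37/4; d'=(17−3·-7/3)/(37/4)=96/37
back: M2=96/37
back: M1=-7/3−1/4·96/37=-331/111
M: M0=0, M1=-331/111, M2=96/37, M3=0
seg 0: a=-5, c=M0/2=0, d=(M1−M0)/(6·3)=-331/1998, b=Δ0−h0·(2M0+M1)/6=357/74
seg 1: a=5, c=M1/2=-331/222, d=(M2−M1)/(6·3)=619/1998, b=Δ1−h1·(2M1+M2)/6=13/37
seg 2: a=1, c=M2/2=48/37, d=(M3−M2)/(6·2)=-8/37, b=Δ2−h2·(2M2+M3)/6=-17/74
t_q=9/4 → seg 0, τ=9/4; S=-5+357/74·τ+0·τ²+-331/1998·τ³=18791/4736

  seg 0: a=-5 b=357/74 c=0 d=-331/1998
  seg 1: a=5 b=13/37 c=-331/222 d=619/1998
  seg 2: a=1 b=-17/74 c=48/37 d=-8/37
S(9/4) = 18791/4736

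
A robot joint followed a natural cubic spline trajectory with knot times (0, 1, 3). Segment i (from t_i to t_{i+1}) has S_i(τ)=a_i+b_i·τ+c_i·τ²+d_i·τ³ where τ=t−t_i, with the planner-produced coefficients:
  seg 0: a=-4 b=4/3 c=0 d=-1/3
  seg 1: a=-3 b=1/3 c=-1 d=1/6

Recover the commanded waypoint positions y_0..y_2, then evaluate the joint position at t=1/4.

y_0 = S_0(0) = a_0 = -4
y_1 = S_1(0) = a_1 = -3
y_2 = S_1(2) = -5
t_q=1/4 is in segment 0 (τ=1/4); S_0(τ)=-235/64

y_0=-4 y_1=-3 y_2=-5
S(1/4) = -235/64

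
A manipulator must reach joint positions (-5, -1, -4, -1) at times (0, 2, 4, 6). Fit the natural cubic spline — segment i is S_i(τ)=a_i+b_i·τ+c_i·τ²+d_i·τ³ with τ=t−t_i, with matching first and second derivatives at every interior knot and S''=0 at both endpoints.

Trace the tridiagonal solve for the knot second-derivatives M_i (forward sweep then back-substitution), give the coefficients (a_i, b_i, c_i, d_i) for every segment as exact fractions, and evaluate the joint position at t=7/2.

Δ: Δ0=2, Δ1=-3/2, Δ2=3/2
row 1: diag=8, rhs=-21; c'=1/4, d'=-21/8
row 2: denom=8−2·1/4=15/2; d'=(18−2·-21/8)/(15/2)=31/10
back: M2=31/10
back: M1=-21/8−1/4·31/10=-17/5
M: M0=0, M1=-17/5, M2=31/10, M3=0
seg 0: a=-5, c=M0/2=0, d=(M1−M0)/(6·2)=-17/60, b=Δ0−h0·(2M0+M1)/6=47/15
seg 1: a=-1, c=M1/2=-17/10, d=(M2−M1)/(6·2)=13/24, b=Δ1−h1·(2M1+M2)/6=-4/15
seg 2: a=-4, c=M2/2=31/20, d=(M3−M2)/(6·2)=-31/120, b=Δ2−h2·(2M2+M3)/6=-17/30
t_q=7/2 → seg 1, τ=3/2; S=-1+-4/15·τ+-17/10·τ²+13/24·τ³=-1087/320

  seg 0: a=-5 b=47/15 c=0 d=-17/60
  seg 1: a=-1 b=-4/15 c=-17/10 d=13/24
  seg 2: a=-4 b=-17/30 c=31/20 d=-31/120
S(7/2) = -1087/320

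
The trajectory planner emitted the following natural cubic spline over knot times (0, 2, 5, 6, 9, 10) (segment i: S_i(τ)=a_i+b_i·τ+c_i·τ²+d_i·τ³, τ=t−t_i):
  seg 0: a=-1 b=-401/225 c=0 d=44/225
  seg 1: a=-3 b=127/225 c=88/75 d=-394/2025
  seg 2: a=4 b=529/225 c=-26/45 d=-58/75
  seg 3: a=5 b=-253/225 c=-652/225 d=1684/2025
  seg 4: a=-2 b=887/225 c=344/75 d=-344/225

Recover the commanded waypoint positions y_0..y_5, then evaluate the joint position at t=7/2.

y_0=-1 y_1=-3 y_2=4 y_3=5 y_4=-2 y_5=5
S(7/2) = -17/100

y_0 = S_0(0) = a_0 = -1
y_1 = S_1(0) = a_1 = -3
y_2 = S_2(0) = a_2 = 4
y_3 = S_3(0) = a_3 = 5
y_4 = S_4(0) = a_4 = -2
y_5 = S_4(1) = 5
t_q=7/2 is in segment 1 (τ=3/2); S_1(τ)=-17/100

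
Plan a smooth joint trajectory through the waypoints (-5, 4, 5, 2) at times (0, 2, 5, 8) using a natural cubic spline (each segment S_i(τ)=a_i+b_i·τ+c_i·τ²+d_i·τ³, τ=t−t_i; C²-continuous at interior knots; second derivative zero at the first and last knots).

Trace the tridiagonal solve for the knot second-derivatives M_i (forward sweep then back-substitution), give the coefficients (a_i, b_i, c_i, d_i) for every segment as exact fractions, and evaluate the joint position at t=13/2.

  seg 0: a=-5 b=1183/222 c=0 d=-23/111
  seg 1: a=4 b=631/222 c=-46/37 d=271/1998
  seg 2: a=5 b=-106/111 c=-5/222 d=5/1998
S(13/2) = 2087/592

Δ: Δ0=9/2, Δ1=1/3, Δ2=-1
row 1: diag=10, rhs=-25; c'=3/10, d'=-5/2
row 2: denom=12−3·3/10=111/10; d'=(-8−3·-5/2)/(111/10)=-5/111
back: M2=-5/111
back: M1=-5/2−3/10·-5/111=-92/37
M: M0=0, M1=-92/37, M2=-5/111, M3=0
seg 0: a=-5, c=M0/2=0, d=(M1−M0)/(6·2)=-23/111, b=Δ0−h0·(2M0+M1)/6=1183/222
seg 1: a=4, c=M1/2=-46/37, d=(M2−M1)/(6·3)=271/1998, b=Δ1−h1·(2M1+M2)/6=631/222
seg 2: a=5, c=M2/2=-5/222, d=(M3−M2)/(6·3)=5/1998, b=Δ2−h2·(2M2+M3)/6=-106/111
t_q=13/2 → seg 2, τ=3/2; S=5+-106/111·τ+-5/222·τ²+5/1998·τ³=2087/592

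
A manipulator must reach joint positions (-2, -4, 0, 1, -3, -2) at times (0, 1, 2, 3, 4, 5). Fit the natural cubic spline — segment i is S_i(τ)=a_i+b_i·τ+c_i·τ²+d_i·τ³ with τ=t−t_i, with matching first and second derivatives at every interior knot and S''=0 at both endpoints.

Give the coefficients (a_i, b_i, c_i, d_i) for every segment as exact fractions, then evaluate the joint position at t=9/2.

Δ: Δ0=-2, Δ1=4, Δ2=1, Δ3=-4, Δ4=1
row 1: diag=4, rhs=36; c'=1/4, d'=9
row 2: denom=4−1·1/4=15/4; d'=(-18−1·9)/(15/4)=-36/5
row 3: denom=4−1·4/15=56/15; d'=(-30−1·-36/5)/(56/15)=-171/28
row 4: denom=4−1·15/56=209/56; d'=(30−1·-171/28)/(209/56)=2022/209
back: M4=2022/209
back: M3=-171/28−15/56·2022/209=-1818/209
back: M2=-36/5−4/15·-1818/209=-1020/209
back: M1=9−1/4·-1020/209=2136/209
M: M0=0, M1=2136/209, M2=-1020/209, M3=-1818/209, M4=2022/209, M5=0
seg 0: a=-2, c=M0/2=0, d=(M1−M0)/(6·1)=356/209, b=Δ0−h0·(2M0+M1)/6=-774/209
seg 1: a=-4, c=M1/2=1068/209, d=(M2−M1)/(6·1)=-526/209, b=Δ1−h1·(2M1+M2)/6=294/209
seg 2: a=0, c=M2/2=-510/209, d=(M3−M2)/(6·1)=-7/11, b=Δ2−h2·(2M2+M3)/6=852/209
seg 3: a=1, c=M3/2=-909/209, d=(M4−M3)/(6·1)=640/209, b=Δ3−h3·(2M3+M4)/6=-567/209
seg 4: a=-3, c=M4/2=1011/209, d=(M5−M4)/(6·1)=-337/209, b=Δ4−h4·(2M4+M5)/6=-465/209
t_q=9/2 → seg 4, τ=1/2; S=-3+-465/209·τ+1011/209·τ²+-337/209·τ³=-5191/1672

  seg 0: a=-2 b=-774/209 c=0 d=356/209
  seg 1: a=-4 b=294/209 c=1068/209 d=-526/209
  seg 2: a=0 b=852/209 c=-510/209 d=-7/11
  seg 3: a=1 b=-567/209 c=-909/209 d=640/209
  seg 4: a=-3 b=-465/209 c=1011/209 d=-337/209
S(9/2) = -5191/1672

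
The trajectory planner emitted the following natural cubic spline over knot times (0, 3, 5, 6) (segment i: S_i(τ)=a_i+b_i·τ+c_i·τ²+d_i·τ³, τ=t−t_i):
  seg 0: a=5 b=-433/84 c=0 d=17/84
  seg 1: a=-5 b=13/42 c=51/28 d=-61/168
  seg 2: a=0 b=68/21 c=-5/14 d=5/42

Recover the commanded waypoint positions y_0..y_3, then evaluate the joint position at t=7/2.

y_0 = S_0(0) = a_0 = 5
y_1 = S_1(0) = a_1 = -5
y_2 = S_2(0) = a_2 = 0
y_3 = S_2(1) = 3
t_q=7/2 is in segment 1 (τ=1/2); S_1(τ)=-1987/448

y_0=5 y_1=-5 y_2=0 y_3=3
S(7/2) = -1987/448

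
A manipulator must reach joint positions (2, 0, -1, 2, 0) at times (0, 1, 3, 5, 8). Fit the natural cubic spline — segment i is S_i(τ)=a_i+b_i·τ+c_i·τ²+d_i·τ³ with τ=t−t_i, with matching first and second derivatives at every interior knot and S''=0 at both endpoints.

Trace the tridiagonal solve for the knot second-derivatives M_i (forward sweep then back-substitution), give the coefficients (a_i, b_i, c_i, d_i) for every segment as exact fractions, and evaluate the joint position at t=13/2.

Δ: Δ0=-2, Δ1=-1/2, Δ2=3/2, Δ3=-2/3
row 1: diag=6, rhs=9; c'=1/3, d'=3/2
row 2: denom=8−2·1/3=22/3; d'=(12−2·3/2)/(22/3)=27/22
row 3: denom=10−2·3/11=104/11; d'=(-13−2·27/22)/(104/11)=-85/52
back: M3=-85/52
back: M2=27/22−3/11·-85/52=87/52
back: M1=3/2−1/3·87/52=49/52
M: M0=0, M1=49/52, M2=87/52, M3=-85/52, M4=0
seg 0: a=2, c=M0/2=0, d=(M1−M0)/(6·1)=49/312, b=Δ0−h0·(2M0+M1)/6=-673/312
seg 1: a=0, c=M1/2=49/104, d=(M2−M1)/(6·2)=19/312, b=Δ1−h1·(2M1+M2)/6=-263/156
seg 2: a=-1, c=M2/2=87/104, d=(M3−M2)/(6·2)=-43/156, b=Δ2−h2·(2M2+M3)/6=145/156
seg 3: a=2, c=M3/2=-85/104, d=(M4−M3)/(6·3)=85/936, b=Δ3−h3·(2M3+M4)/6=151/156
t_q=13/2 → seg 3, τ=3/2; S=2+151/156·τ+-85/104·τ²+85/936·τ³=1597/832

  seg 0: a=2 b=-673/312 c=0 d=49/312
  seg 1: a=0 b=-263/156 c=49/104 d=19/312
  seg 2: a=-1 b=145/156 c=87/104 d=-43/156
  seg 3: a=2 b=151/156 c=-85/104 d=85/936
S(13/2) = 1597/832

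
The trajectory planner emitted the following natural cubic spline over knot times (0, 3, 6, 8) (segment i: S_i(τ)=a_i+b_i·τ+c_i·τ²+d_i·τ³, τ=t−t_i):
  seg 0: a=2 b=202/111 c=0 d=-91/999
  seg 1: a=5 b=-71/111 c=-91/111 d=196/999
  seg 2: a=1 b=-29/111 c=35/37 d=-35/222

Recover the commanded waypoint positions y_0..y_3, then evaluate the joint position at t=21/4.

y_0 = S_0(0) = a_0 = 2
y_1 = S_1(0) = a_1 = 5
y_2 = S_2(0) = a_2 = 1
y_3 = S_2(2) = 3
t_q=21/4 is in segment 1 (τ=9/4); S_1(τ)=487/296

y_0=2 y_1=5 y_2=1 y_3=3
S(21/4) = 487/296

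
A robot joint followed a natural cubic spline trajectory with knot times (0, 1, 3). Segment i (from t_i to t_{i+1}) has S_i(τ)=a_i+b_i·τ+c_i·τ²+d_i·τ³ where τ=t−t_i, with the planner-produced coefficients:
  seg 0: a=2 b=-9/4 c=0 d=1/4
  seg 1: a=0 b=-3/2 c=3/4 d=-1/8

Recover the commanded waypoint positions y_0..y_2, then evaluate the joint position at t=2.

y_0 = S_0(0) = a_0 = 2
y_1 = S_1(0) = a_1 = 0
y_2 = S_1(2) = -1
t_q=2 is in segment 1 (τ=1); S_1(τ)=-7/8

y_0=2 y_1=0 y_2=-1
S(2) = -7/8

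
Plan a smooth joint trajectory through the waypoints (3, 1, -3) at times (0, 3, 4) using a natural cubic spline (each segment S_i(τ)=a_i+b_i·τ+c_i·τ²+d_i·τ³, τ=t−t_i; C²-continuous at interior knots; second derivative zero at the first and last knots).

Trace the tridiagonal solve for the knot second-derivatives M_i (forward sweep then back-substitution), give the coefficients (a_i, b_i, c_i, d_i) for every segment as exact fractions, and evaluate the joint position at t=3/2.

  seg 0: a=3 b=7/12 c=0 d=-5/36
  seg 1: a=1 b=-19/6 c=-5/4 d=5/12
S(3/2) = 109/32

Δ: Δ0=-2/3, Δ1=-4
row 1: diag=8, rhs=-20; c'=1/8, d'=-5/2
back: M1=-5/2
M: M0=0, M1=-5/2, M2=0
seg 0: a=3, c=M0/2=0, d=(M1−M0)/(6·3)=-5/36, b=Δ0−h0·(2M0+M1)/6=7/12
seg 1: a=1, c=M1/2=-5/4, d=(M2−M1)/(6·1)=5/12, b=Δ1−h1·(2M1+M2)/6=-19/6
t_q=3/2 → seg 0, τ=3/2; S=3+7/12·τ+0·τ²+-5/36·τ³=109/32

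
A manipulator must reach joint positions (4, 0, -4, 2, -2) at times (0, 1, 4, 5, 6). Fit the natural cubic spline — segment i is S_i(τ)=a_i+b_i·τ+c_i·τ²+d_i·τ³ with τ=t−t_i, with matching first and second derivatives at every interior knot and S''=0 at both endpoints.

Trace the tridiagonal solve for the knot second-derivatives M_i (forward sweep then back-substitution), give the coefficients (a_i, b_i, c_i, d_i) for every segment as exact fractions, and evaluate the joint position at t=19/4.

Δ: Δ0=-4, Δ1=-4/3, Δ2=6, Δ3=-4
row 1: diag=8, rhs=16; c'=3/8, d'=2
row 2: denom=8−3·3/8=55/8; d'=(44−3·2)/(55/8)=304/55
row 3: denom=4−1·8/55=212/55; d'=(-60−1·304/55)/(212/55)=-17
back: M3=-17
back: M2=304/55−8/55·-17=8
back: M1=2−3/8·8=-1
M: M0=0, M1=-1, M2=8, M3=-17, M4=0
seg 0: a=4, c=M0/2=0, d=(M1−M0)/(6·1)=-1/6, b=Δ0−h0·(2M0+M1)/6=-23/6
seg 1: a=0, c=M1/2=-1/2, d=(M2−M1)/(6·3)=1/2, b=Δ1−h1·(2M1+M2)/6=-13/3
seg 2: a=-4, c=M2/2=4, d=(M3−M2)/(6·1)=-25/6, b=Δ2−h2·(2M2+M3)/6=37/6
seg 3: a=2, c=M3/2=-17/2, d=(M4−M3)/(6·1)=17/6, b=Δ3−h3·(2M3+M4)/6=5/3
t_q=19/4 → seg 2, τ=3/4; S=-4+37/6·τ+4·τ²+-25/6·τ³=143/128

  seg 0: a=4 b=-23/6 c=0 d=-1/6
  seg 1: a=0 b=-13/3 c=-1/2 d=1/2
  seg 2: a=-4 b=37/6 c=4 d=-25/6
  seg 3: a=2 b=5/3 c=-17/2 d=17/6
S(19/4) = 143/128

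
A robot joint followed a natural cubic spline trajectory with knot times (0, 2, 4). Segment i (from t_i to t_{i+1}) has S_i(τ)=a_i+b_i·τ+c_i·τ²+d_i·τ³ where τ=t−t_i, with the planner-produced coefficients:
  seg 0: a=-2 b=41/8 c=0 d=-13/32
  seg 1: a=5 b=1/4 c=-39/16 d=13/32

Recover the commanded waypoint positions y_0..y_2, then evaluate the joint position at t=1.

y_0=-2 y_1=5 y_2=-1
S(1) = 87/32

y_0 = S_0(0) = a_0 = -2
y_1 = S_1(0) = a_1 = 5
y_2 = S_1(2) = -1
t_q=1 is in segment 0 (τ=1); S_0(τ)=87/32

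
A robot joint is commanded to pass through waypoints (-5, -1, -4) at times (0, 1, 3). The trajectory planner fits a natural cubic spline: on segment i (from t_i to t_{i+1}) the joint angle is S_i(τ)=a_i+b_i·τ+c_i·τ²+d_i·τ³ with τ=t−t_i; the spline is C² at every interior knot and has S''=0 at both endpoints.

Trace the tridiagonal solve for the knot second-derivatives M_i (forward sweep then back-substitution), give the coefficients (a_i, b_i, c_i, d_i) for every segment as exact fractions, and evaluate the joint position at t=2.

  seg 0: a=-5 b=59/12 c=0 d=-11/12
  seg 1: a=-1 b=13/6 c=-11/4 d=11/24
S(2) = -9/8

Δ: Δ0=4, Δ1=-3/2
row 1: diag=6, rhs=-33; c'=1/3, d'=-11/2
back: M1=-11/2
M: M0=0, M1=-11/2, M2=0
seg 0: a=-5, c=M0/2=0, d=(M1−M0)/(6·1)=-11/12, b=Δ0−h0·(2M0+M1)/6=59/12
seg 1: a=-1, c=M1/2=-11/4, d=(M2−M1)/(6·2)=11/24, b=Δ1−h1·(2M1+M2)/6=13/6
t_q=2 → seg 1, τ=1; S=-1+13/6·τ+-11/4·τ²+11/24·τ³=-9/8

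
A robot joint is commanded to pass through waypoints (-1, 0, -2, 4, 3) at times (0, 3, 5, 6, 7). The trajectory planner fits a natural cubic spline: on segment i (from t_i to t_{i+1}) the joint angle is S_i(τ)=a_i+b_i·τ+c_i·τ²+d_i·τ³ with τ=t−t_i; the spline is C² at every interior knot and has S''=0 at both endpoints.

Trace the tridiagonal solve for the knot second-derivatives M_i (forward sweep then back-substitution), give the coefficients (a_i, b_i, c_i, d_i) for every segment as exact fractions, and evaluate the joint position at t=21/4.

Δ: Δ0=1/3, Δ1=-1, Δ2=6, Δ3=-1
row 1: diag=10, rhs=-8; c'=1/5, d'=-4/5
row 2: denom=6−2·1/5=28/5; d'=(42−2·-4/5)/(28/5)=109/14
row 3: denom=4−1·5/28=107/28; d'=(-42−1·109/14)/(107/28)=-1394/107
back: M3=-1394/107
back: M2=109/14−5/28·-1394/107=1082/107
back: M1=-4/5−1/5·1082/107=-302/107
M: M0=0, M1=-302/107, M2=1082/107, M3=-1394/107, M4=0
seg 0: a=-1, c=M0/2=0, d=(M1−M0)/(6·3)=-151/963, b=Δ0−h0·(2M0+M1)/6=560/321
seg 1: a=0, c=M1/2=-151/107, d=(M2−M1)/(6·2)=346/321, b=Δ1−h1·(2M1+M2)/6=-799/321
seg 2: a=-2, c=M2/2=541/107, d=(M3−M2)/(6·1)=-1238/321, b=Δ2−h2·(2M2+M3)/6=1541/321
seg 3: a=4, c=M3/2=-697/107, d=(M4−M3)/(6·1)=697/321, b=Δ3−h3·(2M3+M4)/6=1073/321
t_q=21/4 → seg 2, τ=1/4; S=-2+1541/321·τ+541/107·τ²+-1238/321·τ³=-1863/3424

  seg 0: a=-1 b=560/321 c=0 d=-151/963
  seg 1: a=0 b=-799/321 c=-151/107 d=346/321
  seg 2: a=-2 b=1541/321 c=541/107 d=-1238/321
  seg 3: a=4 b=1073/321 c=-697/107 d=697/321
S(21/4) = -1863/3424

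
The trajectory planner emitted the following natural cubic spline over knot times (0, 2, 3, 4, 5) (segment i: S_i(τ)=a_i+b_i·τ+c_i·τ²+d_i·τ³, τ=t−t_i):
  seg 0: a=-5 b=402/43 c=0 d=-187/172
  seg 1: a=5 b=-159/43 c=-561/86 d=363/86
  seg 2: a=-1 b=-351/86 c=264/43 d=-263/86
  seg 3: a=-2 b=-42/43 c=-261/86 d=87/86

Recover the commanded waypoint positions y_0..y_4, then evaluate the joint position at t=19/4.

y_0=-5 y_1=5 y_2=-1 y_3=-2 y_4=-5
S(19/4) = -22087/5504

y_0 = S_0(0) = a_0 = -5
y_1 = S_1(0) = a_1 = 5
y_2 = S_2(0) = a_2 = -1
y_3 = S_3(0) = a_3 = -2
y_4 = S_3(1) = -5
t_q=19/4 is in segment 3 (τ=3/4); S_3(τ)=-22087/5504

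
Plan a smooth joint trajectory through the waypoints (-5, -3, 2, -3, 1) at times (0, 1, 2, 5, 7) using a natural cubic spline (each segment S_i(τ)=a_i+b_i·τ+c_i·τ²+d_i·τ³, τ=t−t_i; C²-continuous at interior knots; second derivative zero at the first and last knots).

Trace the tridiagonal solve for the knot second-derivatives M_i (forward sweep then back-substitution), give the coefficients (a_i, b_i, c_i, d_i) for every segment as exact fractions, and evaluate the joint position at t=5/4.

Δ: Δ0=2, Δ1=5, Δ2=-5/3, Δ3=2
row 1: diag=4, rhs=18; c'=1/4, d'=9/2
row 2: denom=8−1·1/4=31/4; d'=(-40−1·9/2)/(31/4)=-178/31
row 3: denom=10−3·12/31=274/31; d'=(22−3·-178/31)/(274/31)=608/137
back: M3=608/137
back: M2=-178/31−12/31·608/137=-1022/137
back: M1=9/2−1/4·-1022/137=872/137
M: M0=0, M1=872/137, M2=-1022/137, M3=608/137, M4=0
seg 0: a=-5, c=M0/2=0, d=(M1−M0)/(6·1)=436/411, b=Δ0−h0·(2M0+M1)/6=386/411
seg 1: a=-3, c=M1/2=436/137, d=(M2−M1)/(6·1)=-947/411, b=Δ1−h1·(2M1+M2)/6=1694/411
seg 2: a=2, c=M2/2=-511/137, d=(M3−M2)/(6·3)=815/1233, b=Δ2−h2·(2M2+M3)/6=1469/411
seg 3: a=-3, c=M3/2=304/137, d=(M4−M3)/(6·2)=-152/411, b=Δ3−h3·(2M3+M4)/6=-394/411
t_q=5/4 → seg 1, τ=1/4; S=-3+1694/411·τ+436/137·τ²+-947/411·τ³=-15841/8768

  seg 0: a=-5 b=386/411 c=0 d=436/411
  seg 1: a=-3 b=1694/411 c=436/137 d=-947/411
  seg 2: a=2 b=1469/411 c=-511/137 d=815/1233
  seg 3: a=-3 b=-394/411 c=304/137 d=-152/411
S(5/4) = -15841/8768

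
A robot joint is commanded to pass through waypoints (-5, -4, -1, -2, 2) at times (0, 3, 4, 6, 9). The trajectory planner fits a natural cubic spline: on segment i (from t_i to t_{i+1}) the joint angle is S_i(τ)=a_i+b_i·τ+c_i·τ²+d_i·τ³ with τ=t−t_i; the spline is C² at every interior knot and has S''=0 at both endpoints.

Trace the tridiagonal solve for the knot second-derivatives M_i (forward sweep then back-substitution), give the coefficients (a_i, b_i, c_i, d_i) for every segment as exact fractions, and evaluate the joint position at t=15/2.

  seg 0: a=-5 b=-209/219 c=0 d=94/657
  seg 1: a=-4 b=637/219 c=94/73 d=-262/219
  seg 2: a=-1 b=415/219 c=-168/73 d=967/1752
  seg 3: a=-2 b=-301/438 c=295/292 d=-295/2628
S(15/2) = -2655/2336

Δ: Δ0=1/3, Δ1=3, Δ2=-1/2, Δ3=4/3
row 1: diag=8, rhs=16; c'=1/8, d'=2
row 2: denom=6−1·1/8=47/8; d'=(-21−1·2)/(47/8)=-184/47
row 3: denom=10−2·16/47=438/47; d'=(11−2·-184/47)/(438/47)=295/146
back: M3=295/146
back: M2=-184/47−16/47·295/146=-336/73
back: M1=2−1/8·-336/73=188/73
M: M0=0, M1=188/73, M2=-336/73, M3=295/146, M4=0
seg 0: a=-5, c=M0/2=0, d=(M1−M0)/(6·3)=94/657, b=Δ0−h0·(2M0+M1)/6=-209/219
seg 1: a=-4, c=M1/2=94/73, d=(M2−M1)/(6·1)=-262/219, b=Δ1−h1·(2M1+M2)/6=637/219
seg 2: a=-1, c=M2/2=-168/73, d=(M3−M2)/(6·2)=967/1752, b=Δ2−h2·(2M2+M3)/6=415/219
seg 3: a=-2, c=M3/2=295/292, d=(M4−M3)/(6·3)=-295/2628, b=Δ3−h3·(2M3+M4)/6=-301/438
t_q=15/2 → seg 3, τ=3/2; S=-2+-301/438·τ+295/292·τ²+-295/2628·τ³=-2655/2336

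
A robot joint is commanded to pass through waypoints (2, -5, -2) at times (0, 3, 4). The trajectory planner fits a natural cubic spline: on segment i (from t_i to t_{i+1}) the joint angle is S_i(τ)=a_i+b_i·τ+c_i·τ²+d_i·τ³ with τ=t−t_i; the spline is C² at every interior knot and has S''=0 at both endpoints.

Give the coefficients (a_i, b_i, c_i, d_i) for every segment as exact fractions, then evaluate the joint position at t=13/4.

  seg 0: a=2 b=-13/3 c=0 d=2/9
  seg 1: a=-5 b=5/3 c=2 d=-2/3
S(13/4) = -143/32

Δ: Δ0=-7/3, Δ1=3
row 1: diag=8, rhs=32; c'=1/8, d'=4
back: M1=4
M: M0=0, M1=4, M2=0
seg 0: a=2, c=M0/2=0, d=(M1−M0)/(6·3)=2/9, b=Δ0−h0·(2M0+M1)/6=-13/3
seg 1: a=-5, c=M1/2=2, d=(M2−M1)/(6·1)=-2/3, b=Δ1−h1·(2M1+M2)/6=5/3
t_q=13/4 → seg 1, τ=1/4; S=-5+5/3·τ+2·τ²+-2/3·τ³=-143/32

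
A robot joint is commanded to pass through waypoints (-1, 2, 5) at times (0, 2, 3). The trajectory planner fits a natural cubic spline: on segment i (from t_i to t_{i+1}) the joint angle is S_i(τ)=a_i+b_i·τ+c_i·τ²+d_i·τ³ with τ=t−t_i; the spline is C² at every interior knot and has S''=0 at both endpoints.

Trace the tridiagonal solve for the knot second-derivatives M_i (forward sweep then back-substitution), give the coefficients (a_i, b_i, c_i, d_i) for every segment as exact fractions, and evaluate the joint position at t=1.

  seg 0: a=-1 b=1 c=0 d=1/8
  seg 1: a=2 b=5/2 c=3/4 d=-1/4
S(1) = 1/8

Δ: Δ0=3/2, Δ1=3
row 1: diag=6, rhs=9; c'=1/6, d'=3/2
back: M1=3/2
M: M0=0, M1=3/2, M2=0
seg 0: a=-1, c=M0/2=0, d=(M1−M0)/(6·2)=1/8, b=Δ0−h0·(2M0+M1)/6=1
seg 1: a=2, c=M1/2=3/4, d=(M2−M1)/(6·1)=-1/4, b=Δ1−h1·(2M1+M2)/6=5/2
t_q=1 → seg 0, τ=1; S=-1+1·τ+0·τ²+1/8·τ³=1/8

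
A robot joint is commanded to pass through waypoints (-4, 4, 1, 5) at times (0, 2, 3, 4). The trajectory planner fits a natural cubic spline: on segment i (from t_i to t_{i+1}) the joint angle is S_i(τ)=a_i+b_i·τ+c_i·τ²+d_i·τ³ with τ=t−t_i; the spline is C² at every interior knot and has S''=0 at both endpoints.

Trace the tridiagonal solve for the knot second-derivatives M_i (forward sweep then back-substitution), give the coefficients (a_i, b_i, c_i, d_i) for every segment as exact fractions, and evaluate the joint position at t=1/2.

  seg 0: a=-4 b=162/23 c=0 d=-35/46
  seg 1: a=4 b=-48/23 c=-105/23 d=84/23
  seg 2: a=1 b=-6/23 c=147/23 d=-49/23
S(1/2) = -211/368

Δ: Δ0=4, Δ1=-3, Δ2=4
row 1: diag=6, rhs=-42; c'=1/6, d'=-7
row 2: denom=4−1·1/6=23/6; d'=(42−1·-7)/(23/6)=294/23
back: M2=294/23
back: M1=-7−1/6·294/23=-210/23
M: M0=0, M1=-210/23, M2=294/23, M3=0
seg 0: a=-4, c=M0/2=0, d=(M1−M0)/(6·2)=-35/46, b=Δ0−h0·(2M0+M1)/6=162/23
seg 1: a=4, c=M1/2=-105/23, d=(M2−M1)/(6·1)=84/23, b=Δ1−h1·(2M1+M2)/6=-48/23
seg 2: a=1, c=M2/2=147/23, d=(M3−M2)/(6·1)=-49/23, b=Δ2−h2·(2M2+M3)/6=-6/23
t_q=1/2 → seg 0, τ=1/2; S=-4+162/23·τ+0·τ²+-35/46·τ³=-211/368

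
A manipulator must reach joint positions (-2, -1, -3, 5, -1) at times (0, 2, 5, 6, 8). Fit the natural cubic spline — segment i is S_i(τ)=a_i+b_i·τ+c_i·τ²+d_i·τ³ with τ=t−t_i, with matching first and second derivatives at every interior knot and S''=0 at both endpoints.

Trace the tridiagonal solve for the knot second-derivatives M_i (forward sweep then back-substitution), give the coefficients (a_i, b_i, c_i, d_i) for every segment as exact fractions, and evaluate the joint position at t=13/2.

Δ: Δ0=1/2, Δ1=-2/3, Δ2=8, Δ3=-3
row 1: diag=10, rhs=-7; c'=3/10, d'=-7/10
row 2: denom=8−3·3/10=71/10; d'=(52−3·-7/10)/(71/10)=541/71
row 3: denom=6−1·10/71=416/71; d'=(-66−1·541/71)/(416/71)=-5227/416
back: M3=-5227/416
back: M2=541/71−10/71·-5227/416=1953/208
back: M1=-7/10−3/10·1953/208=-1463/416
M: M0=0, M1=-1463/416, M2=1953/208, M3=-5227/416, M4=0
seg 0: a=-2, c=M0/2=0, d=(M1−M0)/(6·2)=-1463/4992, b=Δ0−h0·(2M0+M1)/6=2087/1248
seg 1: a=-1, c=M1/2=-1463/832, d=(M2−M1)/(6·3)=413/576, b=Δ1−h1·(2M1+M2)/6=-1151/624
seg 2: a=-3, c=M2/2=1953/416, d=(M3−M2)/(6·1)=-9133/2496, b=Δ2−h2·(2M2+M3)/6=17383/2496
seg 3: a=5, c=M3/2=-5227/832, d=(M4−M3)/(6·2)=5227/4992, b=Δ3−h3·(2M3+M4)/6=3355/624
t_q=13/2 → seg 3, τ=1/2; S=5+3355/624·τ+-5227/832·τ²+5227/4992·τ³=83181/13312

  seg 0: a=-2 b=2087/1248 c=0 d=-1463/4992
  seg 1: a=-1 b=-1151/624 c=-1463/832 d=413/576
  seg 2: a=-3 b=17383/2496 c=1953/416 d=-9133/2496
  seg 3: a=5 b=3355/624 c=-5227/832 d=5227/4992
S(13/2) = 83181/13312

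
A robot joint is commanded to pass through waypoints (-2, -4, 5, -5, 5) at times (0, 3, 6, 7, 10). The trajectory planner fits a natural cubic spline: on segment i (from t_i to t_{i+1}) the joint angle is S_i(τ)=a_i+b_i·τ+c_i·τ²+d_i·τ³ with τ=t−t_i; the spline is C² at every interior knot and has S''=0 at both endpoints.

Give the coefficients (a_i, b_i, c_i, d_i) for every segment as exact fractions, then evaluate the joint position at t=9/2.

Δ: Δ0=-2/3, Δ1=3, Δ2=-10, Δ3=10/3
row 1: diag=12, rhs=22; c'=1/4, d'=11/6
row 2: denom=8−3·1/4=29/4; d'=(-78−3·11/6)/(29/4)=-334/29
row 3: denom=8−1·4/29=228/29; d'=(80−1·-334/29)/(228/29)=1327/114
back: M3=1327/114
back: M2=-334/29−4/29·1327/114=-748/57
back: M1=11/6−1/4·-748/57=583/114
M: M0=0, M1=583/114, M2=-748/57, M3=1327/114, M4=0
seg 0: a=-2, c=M0/2=0, d=(M1−M0)/(6·3)=583/2052, b=Δ0−h0·(2M0+M1)/6=-245/76
seg 1: a=-4, c=M1/2=583/228, d=(M2−M1)/(6·3)=-77/76, b=Δ1−h1·(2M1+M2)/6=169/38
seg 2: a=5, c=M2/2=-374/57, d=(M3−M2)/(6·1)=941/228, b=Δ2−h2·(2M2+M3)/6=-575/76
seg 3: a=-5, c=M3/2=1327/228, d=(M4−M3)/(6·3)=-1327/2052, b=Δ3−h3·(2M3+M4)/6=-947/114
t_q=9/2 → seg 1, τ=3/2; S=-4+169/38·τ+583/228·τ²+-77/76·τ³=3043/608

  seg 0: a=-2 b=-245/76 c=0 d=583/2052
  seg 1: a=-4 b=169/38 c=583/228 d=-77/76
  seg 2: a=5 b=-575/76 c=-374/57 d=941/228
  seg 3: a=-5 b=-947/114 c=1327/228 d=-1327/2052
S(9/2) = 3043/608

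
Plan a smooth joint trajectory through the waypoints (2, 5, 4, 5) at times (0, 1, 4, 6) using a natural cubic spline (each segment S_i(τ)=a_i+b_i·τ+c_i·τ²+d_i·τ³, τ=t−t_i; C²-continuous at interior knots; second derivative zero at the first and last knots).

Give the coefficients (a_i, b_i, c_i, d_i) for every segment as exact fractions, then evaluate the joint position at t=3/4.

  seg 0: a=2 b=1493/426 c=0 d=-215/426
  seg 1: a=5 b=424/213 c=-215/142 d=35/142
  seg 2: a=4 b=-187/426 c=50/71 d=-25/213
S(3/4) = 40129/9088

Δ: Δ0=3, Δ1=-1/3, Δ2=1/2
row 1: diag=8, rhs=-20; c'=3/8, d'=-5/2
row 2: denom=10−3·3/8=71/8; d'=(5−3·-5/2)/(71/8)=100/71
back: M2=100/71
back: M1=-5/2−3/8·100/71=-215/71
M: M0=0, M1=-215/71, M2=100/71, M3=0
seg 0: a=2, c=M0/2=0, d=(M1−M0)/(6·1)=-215/426, b=Δ0−h0·(2M0+M1)/6=1493/426
seg 1: a=5, c=M1/2=-215/142, d=(M2−M1)/(6·3)=35/142, b=Δ1−h1·(2M1+M2)/6=424/213
seg 2: a=4, c=M2/2=50/71, d=(M3−M2)/(6·2)=-25/213, b=Δ2−h2·(2M2+M3)/6=-187/426
t_q=3/4 → seg 0, τ=3/4; S=2+1493/426·τ+0·τ²+-215/426·τ³=40129/9088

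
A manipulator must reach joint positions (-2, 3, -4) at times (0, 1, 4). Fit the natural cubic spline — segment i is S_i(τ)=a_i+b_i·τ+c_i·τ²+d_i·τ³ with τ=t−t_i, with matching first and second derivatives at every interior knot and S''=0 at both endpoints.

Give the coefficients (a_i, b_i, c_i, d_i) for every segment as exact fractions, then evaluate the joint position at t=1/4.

Δ: Δ0=5, Δ1=-7/3
row 1: diag=8, rhs=-44; c'=3/8, d'=-11/2
back: M1=-11/2
M: M0=0, M1=-11/2, M2=0
seg 0: a=-2, c=M0/2=0, d=(M1−M0)/(6·1)=-11/12, b=Δ0−h0·(2M0+M1)/6=71/12
seg 1: a=3, c=M1/2=-11/4, d=(M2−M1)/(6·3)=11/36, b=Δ1−h1·(2M1+M2)/6=19/6
t_q=1/4 → seg 0, τ=1/4; S=-2+71/12·τ+0·τ²+-11/12·τ³=-137/256

  seg 0: a=-2 b=71/12 c=0 d=-11/12
  seg 1: a=3 b=19/6 c=-11/4 d=11/36
S(1/4) = -137/256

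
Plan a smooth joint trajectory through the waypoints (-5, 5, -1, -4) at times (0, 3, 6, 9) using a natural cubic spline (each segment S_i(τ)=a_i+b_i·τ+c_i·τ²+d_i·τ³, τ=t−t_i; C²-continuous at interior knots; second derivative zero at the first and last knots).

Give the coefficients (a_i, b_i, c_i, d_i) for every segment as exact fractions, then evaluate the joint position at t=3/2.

  seg 0: a=-5 b=217/45 c=0 d=-67/405
  seg 1: a=5 b=16/45 c=-67/45 d=19/81
  seg 2: a=-1 b=-101/45 c=28/45 d=-28/405
S(3/2) = 67/40

Δ: Δ0=10/3, Δ1=-2, Δ2=-1
row 1: diag=12, rhs=-32; c'=1/4, d'=-8/3
row 2: denom=12−3·1/4=45/4; d'=(6−3·-8/3)/(45/4)=56/45
back: M2=56/45
back: M1=-8/3−1/4·56/45=-134/45
M: M0=0, M1=-134/45, M2=56/45, M3=0
seg 0: a=-5, c=M0/2=0, d=(M1−M0)/(6·3)=-67/405, b=Δ0−h0·(2M0+M1)/6=217/45
seg 1: a=5, c=M1/2=-67/45, d=(M2−M1)/(6·3)=19/81, b=Δ1−h1·(2M1+M2)/6=16/45
seg 2: a=-1, c=M2/2=28/45, d=(M3−M2)/(6·3)=-28/405, b=Δ2−h2·(2M2+M3)/6=-101/45
t_q=3/2 → seg 0, τ=3/2; S=-5+217/45·τ+0·τ²+-67/405·τ³=67/40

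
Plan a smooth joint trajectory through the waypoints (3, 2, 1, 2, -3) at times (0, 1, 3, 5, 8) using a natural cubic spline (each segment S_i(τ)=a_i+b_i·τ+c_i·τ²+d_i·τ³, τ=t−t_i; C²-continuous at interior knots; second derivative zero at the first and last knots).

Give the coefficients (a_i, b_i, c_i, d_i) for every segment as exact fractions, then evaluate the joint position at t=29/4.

  seg 0: a=3 b=-319/312 c=0 d=7/312
  seg 1: a=2 b=-149/156 c=7/104 d=25/312
  seg 2: a=1 b=43/156 c=57/104 d=-17/78
  seg 3: a=2 b=-23/156 c=-79/104 d=79/936
S(29/4) = -8093/6656

Δ: Δ0=-1, Δ1=-1/2, Δ2=1/2, Δ3=-5/3
row 1: diag=6, rhs=3; c'=1/3, d'=1/2
row 2: denom=8−2·1/3=22/3; d'=(6−2·1/2)/(22/3)=15/22
row 3: denom=10−2·3/11=104/11; d'=(-13−2·15/22)/(104/11)=-79/52
back: M3=-79/52
back: M2=15/22−3/11·-79/52=57/52
back: M1=1/2−1/3·57/52=7/52
M: M0=0, M1=7/52, M2=57/52, M3=-79/52, M4=0
seg 0: a=3, c=M0/2=0, d=(M1−M0)/(6·1)=7/312, b=Δ0−h0·(2M0+M1)/6=-319/312
seg 1: a=2, c=M1/2=7/104, d=(M2−M1)/(6·2)=25/312, b=Δ1−h1·(2M1+M2)/6=-149/156
seg 2: a=1, c=M2/2=57/104, d=(M3−M2)/(6·2)=-17/78, b=Δ2−h2·(2M2+M3)/6=43/156
seg 3: a=2, c=M3/2=-79/104, d=(M4−M3)/(6·3)=79/936, b=Δ3−h3·(2M3+M4)/6=-23/156
t_q=29/4 → seg 3, τ=9/4; S=2+-23/156·τ+-79/104·τ²+79/936·τ³=-8093/6656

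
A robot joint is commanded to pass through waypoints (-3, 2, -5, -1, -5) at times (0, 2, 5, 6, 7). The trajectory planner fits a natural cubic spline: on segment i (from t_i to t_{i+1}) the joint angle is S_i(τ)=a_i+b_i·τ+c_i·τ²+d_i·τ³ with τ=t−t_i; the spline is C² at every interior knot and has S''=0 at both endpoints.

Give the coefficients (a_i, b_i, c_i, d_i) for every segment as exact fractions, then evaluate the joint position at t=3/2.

  seg 0: a=-3 b=1777/411 c=0 d=-1499/3288
  seg 1: a=2 b=-943/822 c=-1499/548 d=3847/4932
  seg 2: a=-5 b=5755/1644 c=587/137 d=-6223/1644
  seg 3: a=-1 b=587/822 c=-3875/548 d=3875/1644
S(3/2) = 17069/8768

Δ: Δ0=5/2, Δ1=-7/3, Δ2=4, Δ3=-4
row 1: diag=10, rhs=-29; c'=3/10, d'=-29/10
row 2: denom=8−3·3/10=71/10; d'=(38−3·-29/10)/(71/10)=467/71
row 3: denom=4−1·10/71=274/71; d'=(-48−1·467/71)/(274/71)=-3875/274
back: M3=-3875/274
back: M2=467/71−10/71·-3875/274=1174/137
back: M1=-29/10−3/10·1174/137=-1499/274
M: M0=0, M1=-1499/274, M2=1174/137, M3=-3875/274, M4=0
seg 0: a=-3, c=M0/2=0, d=(M1−M0)/(6·2)=-1499/3288, b=Δ0−h0·(2M0+M1)/6=1777/411
seg 1: a=2, c=M1/2=-1499/548, d=(M2−M1)/(6·3)=3847/4932, b=Δ1−h1·(2M1+M2)/6=-943/822
seg 2: a=-5, c=M2/2=587/137, d=(M3−M2)/(6·1)=-6223/1644, b=Δ2−h2·(2M2+M3)/6=5755/1644
seg 3: a=-1, c=M3/2=-3875/548, d=(M4−M3)/(6·1)=3875/1644, b=Δ3−h3·(2M3+M4)/6=587/822
t_q=3/2 → seg 0, τ=3/2; S=-3+1777/411·τ+0·τ²+-1499/3288·τ³=17069/8768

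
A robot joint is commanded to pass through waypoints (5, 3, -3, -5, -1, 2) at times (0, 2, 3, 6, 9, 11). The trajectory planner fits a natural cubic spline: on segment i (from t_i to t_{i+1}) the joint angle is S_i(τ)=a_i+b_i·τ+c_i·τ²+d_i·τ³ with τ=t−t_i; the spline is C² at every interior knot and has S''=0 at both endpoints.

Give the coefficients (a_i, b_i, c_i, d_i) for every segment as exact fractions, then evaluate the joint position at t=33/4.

Δ: Δ0=-1, Δ1=-6, Δ2=-2/3, Δ3=4/3, Δ4=3/2
row 1: diag=6, rhs=-30; c'=1/6, d'=-5
row 2: denom=8−1·1/6=47/6; d'=(32−1·-5)/(47/6)=222/47
row 3: denom=12−3·18/47=510/47; d'=(12−3·222/47)/(510/47)=-1/5
row 4: denom=10−3·47/170=1559/170; d'=(1−3·-1/5)/(1559/170)=272/1559
back: M4=272/1559
back: M3=-1/5−47/170·272/1559=-387/1559
back: M2=222/47−18/47·-387/1559=7512/1559
back: M1=-5−1/6·7512/1559=-9047/1559
M: M0=0, M1=-9047/1559, M2=7512/1559, M3=-387/1559, M4=272/1559, M5=0
seg 0: a=5, c=M0/2=0, d=(M1−M0)/(6·2)=-9047/18708, b=Δ0−h0·(2M0+M1)/6=4370/4677
seg 1: a=3, c=M1/2=-9047/3118, d=(M2−M1)/(6·1)=16559/9354, b=Δ1−h1·(2M1+M2)/6=-22771/4677
seg 2: a=-3, c=M2/2=3756/1559, d=(M3−M2)/(6·3)=-2633/9354, b=Δ2−h2·(2M2+M3)/6=-50147/9354
seg 3: a=-5, c=M3/2=-387/3118, d=(M4−M3)/(6·3)=659/28062, b=Δ3−h3·(2M3+M4)/6=6989/4677
seg 4: a=-1, c=M4/2=136/1559, d=(M5−M4)/(6·2)=-68/4677, b=Δ4−h4·(2M4+M5)/6=12943/9354
t_q=33/4 → seg 3, τ=9/4; S=-5+6989/4677·τ+-387/3118·τ²+659/28062·τ³=-398825/199552

  seg 0: a=5 b=4370/4677 c=0 d=-9047/18708
  seg 1: a=3 b=-22771/4677 c=-9047/3118 d=16559/9354
  seg 2: a=-3 b=-50147/9354 c=3756/1559 d=-2633/9354
  seg 3: a=-5 b=6989/4677 c=-387/3118 d=659/28062
  seg 4: a=-1 b=12943/9354 c=136/1559 d=-68/4677
S(33/4) = -398825/199552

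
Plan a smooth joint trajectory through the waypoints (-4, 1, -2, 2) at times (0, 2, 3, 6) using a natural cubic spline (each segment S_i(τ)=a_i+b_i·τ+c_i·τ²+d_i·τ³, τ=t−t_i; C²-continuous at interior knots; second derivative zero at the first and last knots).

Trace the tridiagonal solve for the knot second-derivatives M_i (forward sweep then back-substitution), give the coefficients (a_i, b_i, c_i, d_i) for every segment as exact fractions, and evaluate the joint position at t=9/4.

  seg 0: a=-4 b=1285/282 c=0 d=-145/282
  seg 1: a=1 b=-455/282 c=-145/47 d=479/282
  seg 2: a=-2 b=-379/141 c=189/94 d=-21/94
S(9/4) = 2589/6016

Δ: Δ0=5/2, Δ1=-3, Δ2=4/3
row 1: diag=6, rhs=-33; c'=1/6, d'=-11/2
row 2: denom=8−1·1/6=47/6; d'=(26−1·-11/2)/(47/6)=189/47
back: M2=189/47
back: M1=-11/2−1/6·189/47=-290/47
M: M0=0, M1=-290/47, M2=189/47, M3=0
seg 0: a=-4, c=M0/2=0, d=(M1−M0)/(6·2)=-145/282, b=Δ0−h0·(2M0+M1)/6=1285/282
seg 1: a=1, c=M1/2=-145/47, d=(M2−M1)/(6·1)=479/282, b=Δ1−h1·(2M1+M2)/6=-455/282
seg 2: a=-2, c=M2/2=189/94, d=(M3−M2)/(6·3)=-21/94, b=Δ2−h2·(2M2+M3)/6=-379/141
t_q=9/4 → seg 1, τ=1/4; S=1+-455/282·τ+-145/47·τ²+479/282·τ³=2589/6016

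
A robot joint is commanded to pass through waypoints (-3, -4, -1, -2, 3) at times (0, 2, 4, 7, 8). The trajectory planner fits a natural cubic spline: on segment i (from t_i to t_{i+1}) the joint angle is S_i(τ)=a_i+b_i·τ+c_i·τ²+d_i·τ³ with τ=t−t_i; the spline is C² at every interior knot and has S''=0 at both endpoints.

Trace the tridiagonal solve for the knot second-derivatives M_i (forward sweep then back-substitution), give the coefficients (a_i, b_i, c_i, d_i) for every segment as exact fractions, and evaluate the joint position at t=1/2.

Δ: Δ0=-1/2, Δ1=3/2, Δ2=-1/3, Δ3=5
row 1: diag=8, rhs=12; c'=1/4, d'=3/2
row 2: denom=10−2·1/4=19/2; d'=(-11−2·3/2)/(19/2)=-28/19
row 3: denom=8−3·6/19=134/19; d'=(32−3·-28/19)/(134/19)=346/67
back: M3=346/67
back: M2=-28/19−6/19·346/67=-208/67
back: M1=3/2−1/4·-208/67=305/134
M: M0=0, M1=305/134, M2=-208/67, M3=346/67, M4=0
seg 0: a=-3, c=M0/2=0, d=(M1−M0)/(6·2)=305/1608, b=Δ0−h0·(2M0+M1)/6=-253/201
seg 1: a=-4, c=M1/2=305/268, d=(M2−M1)/(6·2)=-721/1608, b=Δ1−h1·(2M1+M2)/6=409/402
seg 2: a=-1, c=M2/2=-104/67, d=(M3−M2)/(6·3)=277/603, b=Δ2−h2·(2M2+M3)/6=38/201
seg 3: a=-2, c=M3/2=173/67, d=(M4−M3)/(6·1)=-173/201, b=Δ3−h3·(2M3+M4)/6=659/201
t_q=1/2 → seg 0, τ=1/2; S=-3+-253/201·τ+0·τ²+305/1608·τ³=-15461/4288

  seg 0: a=-3 b=-253/201 c=0 d=305/1608
  seg 1: a=-4 b=409/402 c=305/268 d=-721/1608
  seg 2: a=-1 b=38/201 c=-104/67 d=277/603
  seg 3: a=-2 b=659/201 c=173/67 d=-173/201
S(1/2) = -15461/4288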